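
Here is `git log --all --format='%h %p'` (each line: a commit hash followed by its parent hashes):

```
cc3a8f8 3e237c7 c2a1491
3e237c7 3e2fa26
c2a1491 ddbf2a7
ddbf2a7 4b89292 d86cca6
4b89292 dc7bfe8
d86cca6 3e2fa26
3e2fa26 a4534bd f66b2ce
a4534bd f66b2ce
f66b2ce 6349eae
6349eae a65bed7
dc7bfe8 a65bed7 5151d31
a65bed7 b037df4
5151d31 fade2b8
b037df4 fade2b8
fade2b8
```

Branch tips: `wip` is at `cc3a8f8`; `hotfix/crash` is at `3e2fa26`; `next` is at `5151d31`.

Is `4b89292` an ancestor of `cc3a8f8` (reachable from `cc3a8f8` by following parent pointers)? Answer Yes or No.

Ancestors of cc3a8f8 (commits reachable by following parents): {3e237c7, 3e2fa26, 4b89292, 5151d31, 6349eae, a4534bd, a65bed7, b037df4, c2a1491, cc3a8f8, d86cca6, dc7bfe8, ddbf2a7, f66b2ce, fade2b8}.
4b89292 is in that set, so it is an ancestor of cc3a8f8.

Yes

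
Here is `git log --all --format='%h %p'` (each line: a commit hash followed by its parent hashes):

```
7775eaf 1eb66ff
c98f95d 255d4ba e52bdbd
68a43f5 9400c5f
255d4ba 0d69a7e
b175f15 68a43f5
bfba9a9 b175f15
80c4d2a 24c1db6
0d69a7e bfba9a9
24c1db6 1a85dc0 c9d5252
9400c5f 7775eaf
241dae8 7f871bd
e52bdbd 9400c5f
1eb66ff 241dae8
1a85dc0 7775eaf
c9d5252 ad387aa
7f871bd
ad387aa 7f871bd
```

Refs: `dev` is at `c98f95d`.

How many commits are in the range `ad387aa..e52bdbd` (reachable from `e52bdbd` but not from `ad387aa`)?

5

Reachable from e52bdbd: {1eb66ff, 241dae8, 7775eaf, 7f871bd, 9400c5f, e52bdbd}.
Reachable from ad387aa: {7f871bd, ad387aa}.
In e52bdbd's history but not ad387aa's: {1eb66ff, 241dae8, 7775eaf, 9400c5f, e52bdbd} — 5 commits.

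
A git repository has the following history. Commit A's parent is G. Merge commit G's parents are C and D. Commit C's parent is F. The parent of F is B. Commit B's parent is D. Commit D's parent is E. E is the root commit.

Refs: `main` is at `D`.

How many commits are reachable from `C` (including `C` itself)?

Walking parent pointers from C: reachable set = {B, C, D, E, F}.
That is 5 commits.

5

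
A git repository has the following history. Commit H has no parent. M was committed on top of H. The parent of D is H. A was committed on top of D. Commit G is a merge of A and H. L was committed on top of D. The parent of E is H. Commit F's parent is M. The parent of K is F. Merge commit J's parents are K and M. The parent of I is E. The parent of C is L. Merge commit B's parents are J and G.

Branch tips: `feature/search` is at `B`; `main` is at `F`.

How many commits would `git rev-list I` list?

3

Walking parent pointers from I: reachable set = {E, H, I}.
That is 3 commits.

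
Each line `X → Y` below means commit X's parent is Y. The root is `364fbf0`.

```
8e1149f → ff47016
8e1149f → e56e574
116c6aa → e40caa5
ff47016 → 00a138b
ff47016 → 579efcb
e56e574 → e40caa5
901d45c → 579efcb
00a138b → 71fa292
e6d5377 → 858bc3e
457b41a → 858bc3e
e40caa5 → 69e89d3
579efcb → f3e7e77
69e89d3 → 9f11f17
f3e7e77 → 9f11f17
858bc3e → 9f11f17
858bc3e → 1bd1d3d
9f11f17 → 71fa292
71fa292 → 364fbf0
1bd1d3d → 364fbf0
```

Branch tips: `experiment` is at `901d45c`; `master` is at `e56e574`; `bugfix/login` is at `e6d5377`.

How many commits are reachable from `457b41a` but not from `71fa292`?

4

Reachable from 457b41a: {1bd1d3d, 364fbf0, 457b41a, 71fa292, 858bc3e, 9f11f17}.
Reachable from 71fa292: {364fbf0, 71fa292}.
In 457b41a's history but not 71fa292's: {1bd1d3d, 457b41a, 858bc3e, 9f11f17} — 4 commits.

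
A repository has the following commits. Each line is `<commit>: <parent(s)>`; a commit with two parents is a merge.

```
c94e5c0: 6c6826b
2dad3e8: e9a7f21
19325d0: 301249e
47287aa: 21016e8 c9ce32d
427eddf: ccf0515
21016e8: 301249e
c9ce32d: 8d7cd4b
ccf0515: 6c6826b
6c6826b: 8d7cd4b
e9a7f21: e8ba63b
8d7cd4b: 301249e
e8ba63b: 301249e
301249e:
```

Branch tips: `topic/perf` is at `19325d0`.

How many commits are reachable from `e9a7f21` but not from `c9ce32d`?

2

Reachable from e9a7f21: {301249e, e8ba63b, e9a7f21}.
Reachable from c9ce32d: {301249e, 8d7cd4b, c9ce32d}.
In e9a7f21's history but not c9ce32d's: {e8ba63b, e9a7f21} — 2 commits.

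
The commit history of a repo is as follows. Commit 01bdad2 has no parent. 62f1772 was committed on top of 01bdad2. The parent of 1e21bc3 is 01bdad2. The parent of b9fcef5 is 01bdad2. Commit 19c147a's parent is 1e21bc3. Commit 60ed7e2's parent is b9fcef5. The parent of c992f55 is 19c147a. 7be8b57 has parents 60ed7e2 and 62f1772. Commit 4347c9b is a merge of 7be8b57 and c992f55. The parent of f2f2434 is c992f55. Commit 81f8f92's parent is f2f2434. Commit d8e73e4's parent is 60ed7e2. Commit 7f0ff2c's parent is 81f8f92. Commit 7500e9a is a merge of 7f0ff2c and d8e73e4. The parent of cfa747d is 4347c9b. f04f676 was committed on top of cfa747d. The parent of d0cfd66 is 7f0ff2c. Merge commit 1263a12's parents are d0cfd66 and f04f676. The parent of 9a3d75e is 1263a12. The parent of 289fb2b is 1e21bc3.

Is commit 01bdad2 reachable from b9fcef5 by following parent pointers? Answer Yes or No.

Yes

Ancestors of b9fcef5 (commits reachable by following parents): {01bdad2, b9fcef5}.
01bdad2 is in that set, so it is an ancestor of b9fcef5.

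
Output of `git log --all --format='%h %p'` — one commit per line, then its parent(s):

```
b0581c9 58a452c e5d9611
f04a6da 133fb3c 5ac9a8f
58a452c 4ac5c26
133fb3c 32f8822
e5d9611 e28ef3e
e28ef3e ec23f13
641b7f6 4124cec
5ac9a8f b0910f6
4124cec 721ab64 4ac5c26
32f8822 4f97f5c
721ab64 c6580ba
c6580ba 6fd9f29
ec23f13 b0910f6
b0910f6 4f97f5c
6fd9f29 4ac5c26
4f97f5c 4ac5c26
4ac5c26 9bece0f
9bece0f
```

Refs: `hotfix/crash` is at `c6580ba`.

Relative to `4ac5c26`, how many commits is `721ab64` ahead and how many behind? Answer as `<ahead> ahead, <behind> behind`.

3 ahead, 0 behind

Reachable from 721ab64: {4ac5c26, 6fd9f29, 721ab64, 9bece0f, c6580ba}.
Reachable from 4ac5c26: {4ac5c26, 9bece0f}.
Only in 721ab64's history (ahead): {6fd9f29, 721ab64, c6580ba} — 3.
Only in 4ac5c26's history (behind): {} — 0.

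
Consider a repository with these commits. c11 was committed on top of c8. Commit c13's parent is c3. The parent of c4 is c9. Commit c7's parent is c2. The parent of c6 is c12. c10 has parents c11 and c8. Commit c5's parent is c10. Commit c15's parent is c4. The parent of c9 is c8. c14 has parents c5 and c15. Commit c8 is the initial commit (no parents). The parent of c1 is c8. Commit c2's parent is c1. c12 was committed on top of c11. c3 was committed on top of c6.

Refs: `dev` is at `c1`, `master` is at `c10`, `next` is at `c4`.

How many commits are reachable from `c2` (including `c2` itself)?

Walking parent pointers from c2: reachable set = {c1, c2, c8}.
That is 3 commits.

3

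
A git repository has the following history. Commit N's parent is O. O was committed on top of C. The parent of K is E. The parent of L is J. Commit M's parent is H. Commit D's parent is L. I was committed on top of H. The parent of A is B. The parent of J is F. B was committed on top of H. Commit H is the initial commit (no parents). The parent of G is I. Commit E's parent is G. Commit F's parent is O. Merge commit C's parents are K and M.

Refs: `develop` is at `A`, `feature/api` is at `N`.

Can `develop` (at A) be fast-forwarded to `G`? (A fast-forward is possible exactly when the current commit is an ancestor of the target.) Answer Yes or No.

No

A fast-forward from A to G is possible iff A is an ancestor of G.
Ancestors of G: {G, H, I}.
A is not among them, so fast-forward is not possible.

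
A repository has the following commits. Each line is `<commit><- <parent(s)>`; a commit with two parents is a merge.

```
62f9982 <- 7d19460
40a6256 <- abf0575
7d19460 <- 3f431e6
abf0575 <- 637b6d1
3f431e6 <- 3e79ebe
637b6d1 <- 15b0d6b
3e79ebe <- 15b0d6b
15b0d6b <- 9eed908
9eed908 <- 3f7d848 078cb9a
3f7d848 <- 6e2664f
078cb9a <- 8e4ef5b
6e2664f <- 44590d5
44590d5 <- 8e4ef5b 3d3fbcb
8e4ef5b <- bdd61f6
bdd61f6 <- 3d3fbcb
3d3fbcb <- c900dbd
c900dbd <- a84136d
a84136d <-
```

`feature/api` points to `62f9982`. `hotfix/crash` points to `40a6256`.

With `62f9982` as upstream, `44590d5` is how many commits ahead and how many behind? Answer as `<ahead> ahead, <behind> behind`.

Reachable from 44590d5: {3d3fbcb, 44590d5, 8e4ef5b, a84136d, bdd61f6, c900dbd}.
Reachable from 62f9982: {078cb9a, 15b0d6b, 3d3fbcb, 3e79ebe, 3f431e6, 3f7d848, 44590d5, 62f9982, 6e2664f, 7d19460, 8e4ef5b, 9eed908, a84136d, bdd61f6, c900dbd}.
Only in 44590d5's history (ahead): {} — 0.
Only in 62f9982's history (behind): {078cb9a, 15b0d6b, 3e79ebe, 3f431e6, 3f7d848, 62f9982, 6e2664f, 7d19460, 9eed908} — 9.

0 ahead, 9 behind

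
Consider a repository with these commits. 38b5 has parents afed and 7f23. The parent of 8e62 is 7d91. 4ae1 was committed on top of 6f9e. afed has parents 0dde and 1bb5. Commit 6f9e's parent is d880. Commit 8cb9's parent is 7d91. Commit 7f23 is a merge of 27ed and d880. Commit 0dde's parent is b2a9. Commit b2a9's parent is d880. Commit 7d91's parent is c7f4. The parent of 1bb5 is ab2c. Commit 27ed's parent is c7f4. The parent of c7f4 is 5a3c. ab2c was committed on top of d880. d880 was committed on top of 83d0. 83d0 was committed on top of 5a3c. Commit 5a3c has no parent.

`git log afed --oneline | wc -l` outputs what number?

Walking parent pointers from afed: reachable set = {0dde, 1bb5, 5a3c, 83d0, ab2c, afed, b2a9, d880}.
That is 8 commits.

8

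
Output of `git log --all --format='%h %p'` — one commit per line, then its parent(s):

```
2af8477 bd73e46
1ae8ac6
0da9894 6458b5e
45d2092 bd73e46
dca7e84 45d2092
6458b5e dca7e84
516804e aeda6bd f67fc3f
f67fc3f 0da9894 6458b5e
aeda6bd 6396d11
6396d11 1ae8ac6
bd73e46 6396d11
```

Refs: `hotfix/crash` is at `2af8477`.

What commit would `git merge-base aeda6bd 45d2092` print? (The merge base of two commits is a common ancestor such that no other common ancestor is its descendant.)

Ancestors of aeda6bd: {1ae8ac6, 6396d11, aeda6bd}.
Ancestors of 45d2092: {1ae8ac6, 45d2092, 6396d11, bd73e46}.
Common ancestors: {1ae8ac6, 6396d11}.
Among these, 6396d11 is not an ancestor of any other common ancestor — it is the merge base.

6396d11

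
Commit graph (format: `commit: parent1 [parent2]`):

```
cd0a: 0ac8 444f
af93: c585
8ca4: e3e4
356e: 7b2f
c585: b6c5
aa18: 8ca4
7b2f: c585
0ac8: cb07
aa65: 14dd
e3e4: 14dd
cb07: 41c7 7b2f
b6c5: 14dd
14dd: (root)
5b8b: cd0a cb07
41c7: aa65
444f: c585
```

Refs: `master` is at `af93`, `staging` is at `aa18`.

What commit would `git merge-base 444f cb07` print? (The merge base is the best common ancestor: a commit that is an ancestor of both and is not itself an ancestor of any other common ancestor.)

c585

Ancestors of 444f: {14dd, 444f, b6c5, c585}.
Ancestors of cb07: {14dd, 41c7, 7b2f, aa65, b6c5, c585, cb07}.
Common ancestors: {14dd, b6c5, c585}.
Among these, c585 is not an ancestor of any other common ancestor — it is the merge base.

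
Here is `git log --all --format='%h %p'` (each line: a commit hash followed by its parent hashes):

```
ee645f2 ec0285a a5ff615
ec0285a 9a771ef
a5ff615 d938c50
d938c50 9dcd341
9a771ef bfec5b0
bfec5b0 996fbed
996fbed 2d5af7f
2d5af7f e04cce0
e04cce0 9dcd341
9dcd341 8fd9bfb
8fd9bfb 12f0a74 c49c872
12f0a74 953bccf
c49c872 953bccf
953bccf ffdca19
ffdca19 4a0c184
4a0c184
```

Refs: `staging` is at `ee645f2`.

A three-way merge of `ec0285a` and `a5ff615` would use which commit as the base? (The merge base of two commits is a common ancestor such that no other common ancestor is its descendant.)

9dcd341

Ancestors of ec0285a: {12f0a74, 2d5af7f, 4a0c184, 8fd9bfb, 953bccf, 996fbed, 9a771ef, 9dcd341, bfec5b0, c49c872, e04cce0, ec0285a, ffdca19}.
Ancestors of a5ff615: {12f0a74, 4a0c184, 8fd9bfb, 953bccf, 9dcd341, a5ff615, c49c872, d938c50, ffdca19}.
Common ancestors: {12f0a74, 4a0c184, 8fd9bfb, 953bccf, 9dcd341, c49c872, ffdca19}.
Among these, 9dcd341 is not an ancestor of any other common ancestor — it is the merge base.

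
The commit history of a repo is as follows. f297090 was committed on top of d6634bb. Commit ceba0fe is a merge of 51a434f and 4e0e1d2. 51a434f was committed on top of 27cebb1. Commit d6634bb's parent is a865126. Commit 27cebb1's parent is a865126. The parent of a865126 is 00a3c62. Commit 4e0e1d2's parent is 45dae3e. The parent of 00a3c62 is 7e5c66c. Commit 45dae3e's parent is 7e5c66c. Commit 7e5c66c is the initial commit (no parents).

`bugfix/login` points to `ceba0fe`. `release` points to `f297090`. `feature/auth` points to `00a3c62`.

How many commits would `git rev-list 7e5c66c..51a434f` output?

Reachable from 51a434f: {00a3c62, 27cebb1, 51a434f, 7e5c66c, a865126}.
Reachable from 7e5c66c: {7e5c66c}.
In 51a434f's history but not 7e5c66c's: {00a3c62, 27cebb1, 51a434f, a865126} — 4 commits.

4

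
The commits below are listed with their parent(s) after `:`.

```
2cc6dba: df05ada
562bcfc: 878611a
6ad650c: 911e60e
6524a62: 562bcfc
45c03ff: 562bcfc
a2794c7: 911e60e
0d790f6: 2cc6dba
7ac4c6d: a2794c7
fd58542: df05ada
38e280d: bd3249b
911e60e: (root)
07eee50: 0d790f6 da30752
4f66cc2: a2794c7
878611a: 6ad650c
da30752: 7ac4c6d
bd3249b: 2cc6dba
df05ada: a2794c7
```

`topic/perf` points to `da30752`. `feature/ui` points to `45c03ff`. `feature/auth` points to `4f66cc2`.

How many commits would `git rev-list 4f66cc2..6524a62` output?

4

Reachable from 6524a62: {562bcfc, 6524a62, 6ad650c, 878611a, 911e60e}.
Reachable from 4f66cc2: {4f66cc2, 911e60e, a2794c7}.
In 6524a62's history but not 4f66cc2's: {562bcfc, 6524a62, 6ad650c, 878611a} — 4 commits.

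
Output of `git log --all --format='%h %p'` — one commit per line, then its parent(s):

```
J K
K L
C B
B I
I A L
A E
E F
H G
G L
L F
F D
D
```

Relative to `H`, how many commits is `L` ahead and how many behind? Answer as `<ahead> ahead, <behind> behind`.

0 ahead, 2 behind

Reachable from L: {D, F, L}.
Reachable from H: {D, F, G, H, L}.
Only in L's history (ahead): {} — 0.
Only in H's history (behind): {G, H} — 2.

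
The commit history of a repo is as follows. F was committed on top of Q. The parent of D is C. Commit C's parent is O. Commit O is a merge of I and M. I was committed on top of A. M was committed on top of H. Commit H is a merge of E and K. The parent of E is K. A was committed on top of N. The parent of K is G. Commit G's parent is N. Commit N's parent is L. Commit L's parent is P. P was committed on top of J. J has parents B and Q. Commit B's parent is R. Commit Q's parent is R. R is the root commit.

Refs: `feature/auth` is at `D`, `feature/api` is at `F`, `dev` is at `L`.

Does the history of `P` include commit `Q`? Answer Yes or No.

Ancestors of P (commits reachable by following parents): {B, J, P, Q, R}.
Q is in that set, so it is an ancestor of P.

Yes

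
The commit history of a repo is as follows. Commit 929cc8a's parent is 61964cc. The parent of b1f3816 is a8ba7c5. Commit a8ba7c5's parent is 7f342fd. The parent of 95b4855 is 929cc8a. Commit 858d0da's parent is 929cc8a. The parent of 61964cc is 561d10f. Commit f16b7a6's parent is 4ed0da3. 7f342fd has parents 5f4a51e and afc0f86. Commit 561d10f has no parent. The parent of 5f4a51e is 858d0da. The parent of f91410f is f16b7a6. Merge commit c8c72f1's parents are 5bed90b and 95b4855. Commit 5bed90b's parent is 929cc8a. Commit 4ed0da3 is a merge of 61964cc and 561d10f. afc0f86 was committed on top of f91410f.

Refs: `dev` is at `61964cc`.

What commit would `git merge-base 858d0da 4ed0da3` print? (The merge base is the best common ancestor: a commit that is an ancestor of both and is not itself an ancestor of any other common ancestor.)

Ancestors of 858d0da: {561d10f, 61964cc, 858d0da, 929cc8a}.
Ancestors of 4ed0da3: {4ed0da3, 561d10f, 61964cc}.
Common ancestors: {561d10f, 61964cc}.
Among these, 61964cc is not an ancestor of any other common ancestor — it is the merge base.

61964cc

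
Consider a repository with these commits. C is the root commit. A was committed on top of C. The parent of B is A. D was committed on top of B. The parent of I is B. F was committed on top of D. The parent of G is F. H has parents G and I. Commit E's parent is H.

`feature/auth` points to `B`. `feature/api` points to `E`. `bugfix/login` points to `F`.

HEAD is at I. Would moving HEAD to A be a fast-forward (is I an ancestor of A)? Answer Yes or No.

A fast-forward from I to A is possible iff I is an ancestor of A.
Ancestors of A: {A, C}.
I is not among them, so fast-forward is not possible.

No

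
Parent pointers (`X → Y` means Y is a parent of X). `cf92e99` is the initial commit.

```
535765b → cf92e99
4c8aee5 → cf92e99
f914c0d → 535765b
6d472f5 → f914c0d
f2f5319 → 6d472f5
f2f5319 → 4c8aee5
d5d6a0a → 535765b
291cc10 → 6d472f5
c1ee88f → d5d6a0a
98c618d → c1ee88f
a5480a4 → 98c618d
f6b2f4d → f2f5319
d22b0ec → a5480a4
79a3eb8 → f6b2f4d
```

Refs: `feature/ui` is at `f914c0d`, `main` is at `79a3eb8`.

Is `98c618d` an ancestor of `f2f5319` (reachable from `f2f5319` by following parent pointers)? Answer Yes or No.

Ancestors of f2f5319: {4c8aee5, 535765b, 6d472f5, cf92e99, f2f5319, f914c0d}.
98c618d is not in that set, so it is not an ancestor of f2f5319.

No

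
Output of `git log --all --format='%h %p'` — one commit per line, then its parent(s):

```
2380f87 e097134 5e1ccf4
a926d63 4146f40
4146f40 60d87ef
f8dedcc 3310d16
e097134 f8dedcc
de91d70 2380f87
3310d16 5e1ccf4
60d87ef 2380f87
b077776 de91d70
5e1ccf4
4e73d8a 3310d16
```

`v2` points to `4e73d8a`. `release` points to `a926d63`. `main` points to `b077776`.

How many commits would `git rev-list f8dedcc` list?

3

Walking parent pointers from f8dedcc: reachable set = {3310d16, 5e1ccf4, f8dedcc}.
That is 3 commits.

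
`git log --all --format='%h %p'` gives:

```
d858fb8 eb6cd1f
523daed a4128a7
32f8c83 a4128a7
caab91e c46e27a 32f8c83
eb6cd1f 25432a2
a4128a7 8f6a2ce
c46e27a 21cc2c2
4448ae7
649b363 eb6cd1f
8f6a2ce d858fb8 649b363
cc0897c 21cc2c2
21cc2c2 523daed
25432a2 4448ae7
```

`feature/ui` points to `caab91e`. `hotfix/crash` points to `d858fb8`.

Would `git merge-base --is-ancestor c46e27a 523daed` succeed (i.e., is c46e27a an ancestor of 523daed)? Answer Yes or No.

Ancestors of 523daed: {25432a2, 4448ae7, 523daed, 649b363, 8f6a2ce, a4128a7, d858fb8, eb6cd1f}.
c46e27a is not in that set, so it is not an ancestor of 523daed.

No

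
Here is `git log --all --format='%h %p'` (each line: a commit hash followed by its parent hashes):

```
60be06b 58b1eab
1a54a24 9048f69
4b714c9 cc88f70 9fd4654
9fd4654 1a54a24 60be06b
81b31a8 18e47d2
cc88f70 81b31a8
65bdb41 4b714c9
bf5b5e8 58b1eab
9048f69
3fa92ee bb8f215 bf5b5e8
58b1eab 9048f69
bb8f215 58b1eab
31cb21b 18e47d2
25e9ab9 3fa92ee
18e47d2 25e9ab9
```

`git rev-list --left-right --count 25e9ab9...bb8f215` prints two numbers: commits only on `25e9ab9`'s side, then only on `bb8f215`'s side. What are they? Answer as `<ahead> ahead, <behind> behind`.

Reachable from 25e9ab9: {25e9ab9, 3fa92ee, 58b1eab, 9048f69, bb8f215, bf5b5e8}.
Reachable from bb8f215: {58b1eab, 9048f69, bb8f215}.
Only in 25e9ab9's history (ahead): {25e9ab9, 3fa92ee, bf5b5e8} — 3.
Only in bb8f215's history (behind): {} — 0.

3 ahead, 0 behind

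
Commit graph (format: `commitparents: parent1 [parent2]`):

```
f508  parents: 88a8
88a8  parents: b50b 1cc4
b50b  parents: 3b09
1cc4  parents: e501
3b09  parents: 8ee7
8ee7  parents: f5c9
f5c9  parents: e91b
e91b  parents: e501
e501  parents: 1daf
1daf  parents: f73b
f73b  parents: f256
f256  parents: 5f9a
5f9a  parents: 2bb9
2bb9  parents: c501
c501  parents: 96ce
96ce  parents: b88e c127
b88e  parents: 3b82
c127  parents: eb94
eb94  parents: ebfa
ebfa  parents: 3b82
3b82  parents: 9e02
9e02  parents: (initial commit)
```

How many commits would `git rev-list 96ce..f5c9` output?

9

Reachable from f5c9: {1daf, 2bb9, 3b82, 5f9a, 96ce, 9e02, b88e, c127, c501, e501, e91b, eb94, ebfa, f256, f5c9, f73b}.
Reachable from 96ce: {3b82, 96ce, 9e02, b88e, c127, eb94, ebfa}.
In f5c9's history but not 96ce's: {1daf, 2bb9, 5f9a, c501, e501, e91b, f256, f5c9, f73b} — 9 commits.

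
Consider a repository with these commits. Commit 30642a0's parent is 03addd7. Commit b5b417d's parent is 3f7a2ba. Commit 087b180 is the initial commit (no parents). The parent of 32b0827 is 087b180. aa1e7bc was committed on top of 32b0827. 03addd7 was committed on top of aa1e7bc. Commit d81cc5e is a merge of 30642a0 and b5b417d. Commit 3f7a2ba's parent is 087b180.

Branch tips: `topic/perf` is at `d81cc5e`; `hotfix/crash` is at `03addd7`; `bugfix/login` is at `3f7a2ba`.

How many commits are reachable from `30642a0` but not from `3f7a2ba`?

4

Reachable from 30642a0: {03addd7, 087b180, 30642a0, 32b0827, aa1e7bc}.
Reachable from 3f7a2ba: {087b180, 3f7a2ba}.
In 30642a0's history but not 3f7a2ba's: {03addd7, 30642a0, 32b0827, aa1e7bc} — 4 commits.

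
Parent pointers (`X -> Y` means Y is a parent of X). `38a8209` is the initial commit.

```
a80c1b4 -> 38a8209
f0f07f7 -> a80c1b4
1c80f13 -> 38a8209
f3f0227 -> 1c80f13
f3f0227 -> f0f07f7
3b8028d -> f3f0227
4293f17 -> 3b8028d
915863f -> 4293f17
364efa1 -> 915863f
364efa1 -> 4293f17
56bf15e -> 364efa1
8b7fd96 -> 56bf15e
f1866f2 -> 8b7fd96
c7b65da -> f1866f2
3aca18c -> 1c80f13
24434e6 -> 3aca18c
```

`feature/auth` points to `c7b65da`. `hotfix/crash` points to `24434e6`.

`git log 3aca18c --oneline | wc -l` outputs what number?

Walking parent pointers from 3aca18c: reachable set = {1c80f13, 38a8209, 3aca18c}.
That is 3 commits.

3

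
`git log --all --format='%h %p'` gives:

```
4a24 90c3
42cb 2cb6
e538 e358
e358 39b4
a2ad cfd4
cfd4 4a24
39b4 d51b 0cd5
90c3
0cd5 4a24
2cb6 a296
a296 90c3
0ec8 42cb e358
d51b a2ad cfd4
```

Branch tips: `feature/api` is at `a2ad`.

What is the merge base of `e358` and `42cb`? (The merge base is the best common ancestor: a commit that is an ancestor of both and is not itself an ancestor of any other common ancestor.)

90c3

Ancestors of e358: {0cd5, 39b4, 4a24, 90c3, a2ad, cfd4, d51b, e358}.
Ancestors of 42cb: {2cb6, 42cb, 90c3, a296}.
Common ancestors: {90c3}.
The only common ancestor is 90c3, so it is the merge base.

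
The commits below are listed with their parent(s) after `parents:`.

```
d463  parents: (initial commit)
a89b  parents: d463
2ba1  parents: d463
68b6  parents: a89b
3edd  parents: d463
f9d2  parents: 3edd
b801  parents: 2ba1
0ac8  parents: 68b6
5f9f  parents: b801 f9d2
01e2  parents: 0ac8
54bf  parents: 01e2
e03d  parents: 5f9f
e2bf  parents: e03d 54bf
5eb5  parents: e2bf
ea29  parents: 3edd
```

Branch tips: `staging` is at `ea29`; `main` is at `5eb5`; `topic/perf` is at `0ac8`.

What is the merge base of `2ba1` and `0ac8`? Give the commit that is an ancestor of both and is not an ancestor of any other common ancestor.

Ancestors of 2ba1: {2ba1, d463}.
Ancestors of 0ac8: {0ac8, 68b6, a89b, d463}.
Common ancestors: {d463}.
The only common ancestor is d463, so it is the merge base.

d463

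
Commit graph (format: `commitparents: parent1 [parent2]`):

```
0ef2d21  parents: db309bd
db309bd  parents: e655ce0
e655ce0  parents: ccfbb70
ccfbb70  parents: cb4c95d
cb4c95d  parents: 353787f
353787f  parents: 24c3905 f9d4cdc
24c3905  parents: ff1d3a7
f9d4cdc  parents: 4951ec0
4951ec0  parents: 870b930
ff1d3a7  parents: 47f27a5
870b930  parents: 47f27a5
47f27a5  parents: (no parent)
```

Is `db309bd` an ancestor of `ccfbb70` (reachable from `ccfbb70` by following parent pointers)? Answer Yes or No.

Ancestors of ccfbb70: {24c3905, 353787f, 47f27a5, 4951ec0, 870b930, cb4c95d, ccfbb70, f9d4cdc, ff1d3a7}.
db309bd is not in that set, so it is not an ancestor of ccfbb70.

No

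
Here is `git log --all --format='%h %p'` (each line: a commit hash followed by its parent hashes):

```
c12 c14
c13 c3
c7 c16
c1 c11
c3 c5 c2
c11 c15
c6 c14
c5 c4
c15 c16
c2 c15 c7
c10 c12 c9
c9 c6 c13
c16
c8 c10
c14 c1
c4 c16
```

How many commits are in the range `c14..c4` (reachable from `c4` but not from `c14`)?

1

Reachable from c4: {c16, c4}.
Reachable from c14: {c1, c11, c14, c15, c16}.
In c4's history but not c14's: {c4} — 1 commit.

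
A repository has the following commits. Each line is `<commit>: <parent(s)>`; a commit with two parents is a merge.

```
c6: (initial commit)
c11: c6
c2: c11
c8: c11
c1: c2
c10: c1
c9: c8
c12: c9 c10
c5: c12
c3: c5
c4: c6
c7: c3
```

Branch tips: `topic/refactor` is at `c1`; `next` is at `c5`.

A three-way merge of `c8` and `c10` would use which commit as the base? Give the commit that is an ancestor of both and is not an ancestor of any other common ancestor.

c11

Ancestors of c8: {c11, c6, c8}.
Ancestors of c10: {c1, c10, c11, c2, c6}.
Common ancestors: {c11, c6}.
Among these, c11 is not an ancestor of any other common ancestor — it is the merge base.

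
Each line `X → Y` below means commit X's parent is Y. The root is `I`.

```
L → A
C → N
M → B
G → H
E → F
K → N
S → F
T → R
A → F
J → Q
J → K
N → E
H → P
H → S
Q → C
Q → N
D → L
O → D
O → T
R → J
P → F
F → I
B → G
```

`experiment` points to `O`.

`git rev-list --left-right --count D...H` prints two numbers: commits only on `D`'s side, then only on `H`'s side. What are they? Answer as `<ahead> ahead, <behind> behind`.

3 ahead, 3 behind

Reachable from D: {A, D, F, I, L}.
Reachable from H: {F, H, I, P, S}.
Only in D's history (ahead): {A, D, L} — 3.
Only in H's history (behind): {H, P, S} — 3.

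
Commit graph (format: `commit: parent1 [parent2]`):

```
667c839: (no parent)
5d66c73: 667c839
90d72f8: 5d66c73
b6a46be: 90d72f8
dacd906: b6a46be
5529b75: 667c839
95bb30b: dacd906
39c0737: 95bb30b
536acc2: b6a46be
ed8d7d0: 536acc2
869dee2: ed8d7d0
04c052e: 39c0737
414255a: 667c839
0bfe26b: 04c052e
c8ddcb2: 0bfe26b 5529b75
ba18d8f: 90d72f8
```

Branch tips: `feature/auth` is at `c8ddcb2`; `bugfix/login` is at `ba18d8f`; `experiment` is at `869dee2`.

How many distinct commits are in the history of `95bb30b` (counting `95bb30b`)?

Walking parent pointers from 95bb30b: reachable set = {5d66c73, 667c839, 90d72f8, 95bb30b, b6a46be, dacd906}.
That is 6 commits.

6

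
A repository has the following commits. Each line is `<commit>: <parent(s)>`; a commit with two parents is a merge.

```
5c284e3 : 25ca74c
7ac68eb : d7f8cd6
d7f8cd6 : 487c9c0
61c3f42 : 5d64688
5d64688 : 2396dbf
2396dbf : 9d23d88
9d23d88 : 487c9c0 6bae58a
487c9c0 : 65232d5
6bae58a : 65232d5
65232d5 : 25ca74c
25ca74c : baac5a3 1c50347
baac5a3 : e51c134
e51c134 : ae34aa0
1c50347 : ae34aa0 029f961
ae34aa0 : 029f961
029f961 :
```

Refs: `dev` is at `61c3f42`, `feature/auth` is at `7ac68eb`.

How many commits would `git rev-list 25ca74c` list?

6

Walking parent pointers from 25ca74c: reachable set = {029f961, 1c50347, 25ca74c, ae34aa0, baac5a3, e51c134}.
That is 6 commits.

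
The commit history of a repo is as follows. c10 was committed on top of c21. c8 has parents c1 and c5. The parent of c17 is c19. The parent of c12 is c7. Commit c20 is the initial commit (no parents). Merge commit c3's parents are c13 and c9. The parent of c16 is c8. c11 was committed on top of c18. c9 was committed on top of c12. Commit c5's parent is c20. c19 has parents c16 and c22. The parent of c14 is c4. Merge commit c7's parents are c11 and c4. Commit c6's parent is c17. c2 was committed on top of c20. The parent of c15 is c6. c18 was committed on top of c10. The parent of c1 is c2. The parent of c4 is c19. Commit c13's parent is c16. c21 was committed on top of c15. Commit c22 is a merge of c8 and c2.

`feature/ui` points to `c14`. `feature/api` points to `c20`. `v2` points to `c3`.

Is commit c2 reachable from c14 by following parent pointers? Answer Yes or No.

Ancestors of c14 (commits reachable by following parents): {c1, c14, c16, c19, c2, c20, c22, c4, c5, c8}.
c2 is in that set, so it is an ancestor of c14.

Yes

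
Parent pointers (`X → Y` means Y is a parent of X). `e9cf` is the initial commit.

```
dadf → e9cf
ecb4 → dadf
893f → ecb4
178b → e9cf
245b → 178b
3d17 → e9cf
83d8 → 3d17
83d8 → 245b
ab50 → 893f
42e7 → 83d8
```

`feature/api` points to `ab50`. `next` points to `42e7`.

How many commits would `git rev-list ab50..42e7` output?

5

Reachable from 42e7: {178b, 245b, 3d17, 42e7, 83d8, e9cf}.
Reachable from ab50: {893f, ab50, dadf, e9cf, ecb4}.
In 42e7's history but not ab50's: {178b, 245b, 3d17, 42e7, 83d8} — 5 commits.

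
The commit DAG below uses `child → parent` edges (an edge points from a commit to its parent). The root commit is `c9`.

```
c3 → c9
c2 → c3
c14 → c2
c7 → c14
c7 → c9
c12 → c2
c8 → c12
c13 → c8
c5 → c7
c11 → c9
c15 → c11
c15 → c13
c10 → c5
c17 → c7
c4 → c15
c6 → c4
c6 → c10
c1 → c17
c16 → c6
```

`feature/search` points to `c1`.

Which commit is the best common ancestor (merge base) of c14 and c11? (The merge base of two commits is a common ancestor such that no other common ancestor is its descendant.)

c9

Ancestors of c14: {c14, c2, c3, c9}.
Ancestors of c11: {c11, c9}.
Common ancestors: {c9}.
The only common ancestor is c9, so it is the merge base.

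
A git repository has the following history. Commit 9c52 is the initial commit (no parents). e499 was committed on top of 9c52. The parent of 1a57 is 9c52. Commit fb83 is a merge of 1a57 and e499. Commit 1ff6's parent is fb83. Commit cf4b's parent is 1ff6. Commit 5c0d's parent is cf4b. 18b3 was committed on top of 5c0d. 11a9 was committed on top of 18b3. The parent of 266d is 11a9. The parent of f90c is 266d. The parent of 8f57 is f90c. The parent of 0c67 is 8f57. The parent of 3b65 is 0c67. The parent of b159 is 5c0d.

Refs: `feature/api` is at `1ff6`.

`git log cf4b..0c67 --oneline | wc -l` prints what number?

Reachable from 0c67: {0c67, 11a9, 18b3, 1a57, 1ff6, 266d, 5c0d, 8f57, 9c52, cf4b, e499, f90c, fb83}.
Reachable from cf4b: {1a57, 1ff6, 9c52, cf4b, e499, fb83}.
In 0c67's history but not cf4b's: {0c67, 11a9, 18b3, 266d, 5c0d, 8f57, f90c} — 7 commits.

7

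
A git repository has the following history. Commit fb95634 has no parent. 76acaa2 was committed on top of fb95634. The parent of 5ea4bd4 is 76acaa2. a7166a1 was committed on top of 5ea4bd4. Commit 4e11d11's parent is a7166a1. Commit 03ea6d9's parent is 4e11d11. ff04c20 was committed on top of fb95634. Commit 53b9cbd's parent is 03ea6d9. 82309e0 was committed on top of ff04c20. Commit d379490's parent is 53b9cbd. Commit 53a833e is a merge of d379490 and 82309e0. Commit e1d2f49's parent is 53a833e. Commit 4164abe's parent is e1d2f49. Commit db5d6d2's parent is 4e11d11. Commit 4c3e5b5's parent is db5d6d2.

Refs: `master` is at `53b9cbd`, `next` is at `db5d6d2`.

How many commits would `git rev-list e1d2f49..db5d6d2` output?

1

Reachable from db5d6d2: {4e11d11, 5ea4bd4, 76acaa2, a7166a1, db5d6d2, fb95634}.
Reachable from e1d2f49: {03ea6d9, 4e11d11, 53a833e, 53b9cbd, 5ea4bd4, 76acaa2, 82309e0, a7166a1, d379490, e1d2f49, fb95634, ff04c20}.
In db5d6d2's history but not e1d2f49's: {db5d6d2} — 1 commit.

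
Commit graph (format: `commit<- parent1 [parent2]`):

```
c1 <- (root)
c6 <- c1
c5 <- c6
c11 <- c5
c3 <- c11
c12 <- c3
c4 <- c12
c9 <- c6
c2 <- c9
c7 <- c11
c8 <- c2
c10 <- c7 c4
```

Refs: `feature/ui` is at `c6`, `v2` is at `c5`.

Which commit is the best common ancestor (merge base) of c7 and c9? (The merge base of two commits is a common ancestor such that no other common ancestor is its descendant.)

c6

Ancestors of c7: {c1, c11, c5, c6, c7}.
Ancestors of c9: {c1, c6, c9}.
Common ancestors: {c1, c6}.
Among these, c6 is not an ancestor of any other common ancestor — it is the merge base.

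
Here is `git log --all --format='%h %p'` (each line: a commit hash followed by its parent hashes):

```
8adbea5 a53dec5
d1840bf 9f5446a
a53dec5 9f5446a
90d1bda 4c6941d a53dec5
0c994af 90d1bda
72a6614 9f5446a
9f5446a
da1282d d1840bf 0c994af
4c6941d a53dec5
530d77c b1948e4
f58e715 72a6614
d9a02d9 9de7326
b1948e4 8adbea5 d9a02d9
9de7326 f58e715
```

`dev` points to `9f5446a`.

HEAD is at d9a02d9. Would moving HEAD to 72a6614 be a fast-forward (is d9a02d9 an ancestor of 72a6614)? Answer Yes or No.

A fast-forward from d9a02d9 to 72a6614 is possible iff d9a02d9 is an ancestor of 72a6614.
Ancestors of 72a6614: {72a6614, 9f5446a}.
d9a02d9 is not among them, so fast-forward is not possible.

No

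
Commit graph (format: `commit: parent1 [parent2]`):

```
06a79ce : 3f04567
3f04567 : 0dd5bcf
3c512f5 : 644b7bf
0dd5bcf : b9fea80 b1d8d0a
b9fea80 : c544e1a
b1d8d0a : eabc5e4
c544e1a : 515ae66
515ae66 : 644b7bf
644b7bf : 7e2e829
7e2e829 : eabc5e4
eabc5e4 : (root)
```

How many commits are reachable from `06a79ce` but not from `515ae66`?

Reachable from 06a79ce: {06a79ce, 0dd5bcf, 3f04567, 515ae66, 644b7bf, 7e2e829, b1d8d0a, b9fea80, c544e1a, eabc5e4}.
Reachable from 515ae66: {515ae66, 644b7bf, 7e2e829, eabc5e4}.
In 06a79ce's history but not 515ae66's: {06a79ce, 0dd5bcf, 3f04567, b1d8d0a, b9fea80, c544e1a} — 6 commits.

6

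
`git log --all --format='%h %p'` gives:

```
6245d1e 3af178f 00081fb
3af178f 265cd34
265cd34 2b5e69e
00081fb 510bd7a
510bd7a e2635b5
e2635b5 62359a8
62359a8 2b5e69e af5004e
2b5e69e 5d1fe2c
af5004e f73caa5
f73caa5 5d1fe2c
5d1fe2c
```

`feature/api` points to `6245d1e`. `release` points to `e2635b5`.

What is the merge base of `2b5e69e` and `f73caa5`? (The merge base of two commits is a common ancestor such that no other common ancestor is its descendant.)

Ancestors of 2b5e69e: {2b5e69e, 5d1fe2c}.
Ancestors of f73caa5: {5d1fe2c, f73caa5}.
Common ancestors: {5d1fe2c}.
The only common ancestor is 5d1fe2c, so it is the merge base.

5d1fe2c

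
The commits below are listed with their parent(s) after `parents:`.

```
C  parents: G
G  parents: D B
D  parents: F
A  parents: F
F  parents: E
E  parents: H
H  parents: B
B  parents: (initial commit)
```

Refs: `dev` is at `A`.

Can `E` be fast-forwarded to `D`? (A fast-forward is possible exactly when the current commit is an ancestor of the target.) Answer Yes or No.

Yes

A fast-forward from E to D is possible iff E is an ancestor of D.
Ancestors of D: {B, D, E, F, H}.
E is among them, so fast-forward is possible.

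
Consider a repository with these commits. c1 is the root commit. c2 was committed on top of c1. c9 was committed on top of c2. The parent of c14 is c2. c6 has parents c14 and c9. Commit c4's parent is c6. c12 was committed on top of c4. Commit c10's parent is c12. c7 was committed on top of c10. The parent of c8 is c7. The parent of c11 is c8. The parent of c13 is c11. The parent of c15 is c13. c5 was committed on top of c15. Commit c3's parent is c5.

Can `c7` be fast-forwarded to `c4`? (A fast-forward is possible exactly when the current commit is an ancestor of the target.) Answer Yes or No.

A fast-forward from c7 to c4 is possible iff c7 is an ancestor of c4.
Ancestors of c4: {c1, c14, c2, c4, c6, c9}.
c7 is not among them, so fast-forward is not possible.

No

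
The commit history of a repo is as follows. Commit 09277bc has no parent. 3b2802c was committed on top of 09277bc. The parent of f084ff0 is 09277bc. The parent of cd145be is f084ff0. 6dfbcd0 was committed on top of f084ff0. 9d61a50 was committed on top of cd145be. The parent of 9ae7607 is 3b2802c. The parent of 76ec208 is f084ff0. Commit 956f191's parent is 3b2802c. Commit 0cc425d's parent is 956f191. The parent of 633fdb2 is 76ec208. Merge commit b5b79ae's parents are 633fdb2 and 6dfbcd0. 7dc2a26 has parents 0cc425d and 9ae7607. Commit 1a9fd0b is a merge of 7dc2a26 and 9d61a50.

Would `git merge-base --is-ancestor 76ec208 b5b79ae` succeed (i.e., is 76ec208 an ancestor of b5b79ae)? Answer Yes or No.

Ancestors of b5b79ae (commits reachable by following parents): {09277bc, 633fdb2, 6dfbcd0, 76ec208, b5b79ae, f084ff0}.
76ec208 is in that set, so it is an ancestor of b5b79ae.

Yes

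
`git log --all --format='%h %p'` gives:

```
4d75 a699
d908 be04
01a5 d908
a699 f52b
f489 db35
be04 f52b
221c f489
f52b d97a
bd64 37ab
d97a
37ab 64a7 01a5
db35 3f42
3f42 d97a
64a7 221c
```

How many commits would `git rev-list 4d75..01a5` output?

3

Reachable from 01a5: {01a5, be04, d908, d97a, f52b}.
Reachable from 4d75: {4d75, a699, d97a, f52b}.
In 01a5's history but not 4d75's: {01a5, be04, d908} — 3 commits.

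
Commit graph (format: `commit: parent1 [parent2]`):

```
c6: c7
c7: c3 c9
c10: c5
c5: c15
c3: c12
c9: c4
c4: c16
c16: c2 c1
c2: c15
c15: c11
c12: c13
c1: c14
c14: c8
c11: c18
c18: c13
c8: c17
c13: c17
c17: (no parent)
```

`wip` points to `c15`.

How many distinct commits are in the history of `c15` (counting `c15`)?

5

Walking parent pointers from c15: reachable set = {c11, c13, c15, c17, c18}.
That is 5 commits.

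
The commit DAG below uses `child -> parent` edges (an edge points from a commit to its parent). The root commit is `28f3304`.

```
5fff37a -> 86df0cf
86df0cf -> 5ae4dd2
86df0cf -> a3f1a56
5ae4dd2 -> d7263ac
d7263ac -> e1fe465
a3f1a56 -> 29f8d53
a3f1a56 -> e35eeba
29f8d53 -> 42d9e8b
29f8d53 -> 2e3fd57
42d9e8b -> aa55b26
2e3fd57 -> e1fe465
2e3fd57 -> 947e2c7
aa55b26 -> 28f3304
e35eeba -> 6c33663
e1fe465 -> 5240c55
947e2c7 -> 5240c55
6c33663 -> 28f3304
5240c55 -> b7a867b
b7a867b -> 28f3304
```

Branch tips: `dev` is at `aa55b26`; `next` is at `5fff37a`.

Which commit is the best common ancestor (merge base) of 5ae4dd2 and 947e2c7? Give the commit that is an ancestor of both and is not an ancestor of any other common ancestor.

Ancestors of 5ae4dd2: {28f3304, 5240c55, 5ae4dd2, b7a867b, d7263ac, e1fe465}.
Ancestors of 947e2c7: {28f3304, 5240c55, 947e2c7, b7a867b}.
Common ancestors: {28f3304, 5240c55, b7a867b}.
Among these, 5240c55 is not an ancestor of any other common ancestor — it is the merge base.

5240c55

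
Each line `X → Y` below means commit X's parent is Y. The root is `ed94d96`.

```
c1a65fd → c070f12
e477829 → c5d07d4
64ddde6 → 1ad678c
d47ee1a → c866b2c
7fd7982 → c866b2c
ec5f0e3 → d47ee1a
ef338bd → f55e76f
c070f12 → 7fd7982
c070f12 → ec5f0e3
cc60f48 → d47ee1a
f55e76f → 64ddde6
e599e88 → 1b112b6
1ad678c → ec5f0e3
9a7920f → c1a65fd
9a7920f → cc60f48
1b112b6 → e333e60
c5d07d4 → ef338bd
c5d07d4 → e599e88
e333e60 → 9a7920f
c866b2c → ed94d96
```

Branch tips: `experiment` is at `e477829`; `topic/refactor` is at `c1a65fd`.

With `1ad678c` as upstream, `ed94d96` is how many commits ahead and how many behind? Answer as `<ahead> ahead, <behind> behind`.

Reachable from ed94d96: {ed94d96}.
Reachable from 1ad678c: {1ad678c, c866b2c, d47ee1a, ec5f0e3, ed94d96}.
Only in ed94d96's history (ahead): {} — 0.
Only in 1ad678c's history (behind): {1ad678c, c866b2c, d47ee1a, ec5f0e3} — 4.

0 ahead, 4 behind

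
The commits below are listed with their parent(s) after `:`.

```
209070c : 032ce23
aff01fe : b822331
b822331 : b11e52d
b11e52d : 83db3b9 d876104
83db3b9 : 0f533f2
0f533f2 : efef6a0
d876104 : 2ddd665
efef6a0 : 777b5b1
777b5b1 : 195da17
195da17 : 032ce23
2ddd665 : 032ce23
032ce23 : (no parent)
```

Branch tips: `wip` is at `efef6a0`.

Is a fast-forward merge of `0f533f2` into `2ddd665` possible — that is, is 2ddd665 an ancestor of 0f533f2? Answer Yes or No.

A fast-forward from 2ddd665 to 0f533f2 is possible iff 2ddd665 is an ancestor of 0f533f2.
Ancestors of 0f533f2: {032ce23, 0f533f2, 195da17, 777b5b1, efef6a0}.
2ddd665 is not among them, so fast-forward is not possible.

No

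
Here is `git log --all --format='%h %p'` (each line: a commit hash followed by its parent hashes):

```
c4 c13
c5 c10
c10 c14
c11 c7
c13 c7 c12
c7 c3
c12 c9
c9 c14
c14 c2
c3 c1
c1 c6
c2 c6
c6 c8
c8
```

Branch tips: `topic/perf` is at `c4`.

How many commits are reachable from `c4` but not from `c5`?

7

Reachable from c4: {c1, c12, c13, c14, c2, c3, c4, c6, c7, c8, c9}.
Reachable from c5: {c10, c14, c2, c5, c6, c8}.
In c4's history but not c5's: {c1, c12, c13, c3, c4, c7, c9} — 7 commits.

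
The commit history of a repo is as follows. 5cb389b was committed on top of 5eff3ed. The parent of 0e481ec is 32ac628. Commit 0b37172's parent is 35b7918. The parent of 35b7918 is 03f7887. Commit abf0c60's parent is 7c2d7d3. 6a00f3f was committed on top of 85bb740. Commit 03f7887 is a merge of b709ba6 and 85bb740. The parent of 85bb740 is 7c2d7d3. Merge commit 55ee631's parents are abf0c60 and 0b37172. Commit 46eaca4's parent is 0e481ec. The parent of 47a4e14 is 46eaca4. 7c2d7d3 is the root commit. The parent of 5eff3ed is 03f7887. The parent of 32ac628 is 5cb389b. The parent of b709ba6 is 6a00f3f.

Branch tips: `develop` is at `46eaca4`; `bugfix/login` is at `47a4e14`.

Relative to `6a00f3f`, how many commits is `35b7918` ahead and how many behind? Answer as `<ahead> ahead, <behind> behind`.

Reachable from 35b7918: {03f7887, 35b7918, 6a00f3f, 7c2d7d3, 85bb740, b709ba6}.
Reachable from 6a00f3f: {6a00f3f, 7c2d7d3, 85bb740}.
Only in 35b7918's history (ahead): {03f7887, 35b7918, b709ba6} — 3.
Only in 6a00f3f's history (behind): {} — 0.

3 ahead, 0 behind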